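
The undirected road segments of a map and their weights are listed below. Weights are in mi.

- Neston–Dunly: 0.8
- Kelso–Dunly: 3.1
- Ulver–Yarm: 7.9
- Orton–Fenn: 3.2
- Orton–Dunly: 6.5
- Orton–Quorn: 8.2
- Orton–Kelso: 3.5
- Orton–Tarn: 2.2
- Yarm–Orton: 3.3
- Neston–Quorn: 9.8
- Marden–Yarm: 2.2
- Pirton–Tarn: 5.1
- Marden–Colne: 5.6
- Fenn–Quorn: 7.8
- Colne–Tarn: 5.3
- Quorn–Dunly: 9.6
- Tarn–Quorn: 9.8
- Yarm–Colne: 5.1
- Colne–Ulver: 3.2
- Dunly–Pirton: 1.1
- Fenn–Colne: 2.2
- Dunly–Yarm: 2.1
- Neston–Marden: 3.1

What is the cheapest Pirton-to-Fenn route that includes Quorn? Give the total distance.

18.5 mi

Shortest Pirton→Quorn: Pirton → Dunly → Quorn = 10.7
Best Quorn to Fenn: Quorn → Fenn costing 7.8
Total via Quorn: 10.7 + 7.8 = 18.5 mi.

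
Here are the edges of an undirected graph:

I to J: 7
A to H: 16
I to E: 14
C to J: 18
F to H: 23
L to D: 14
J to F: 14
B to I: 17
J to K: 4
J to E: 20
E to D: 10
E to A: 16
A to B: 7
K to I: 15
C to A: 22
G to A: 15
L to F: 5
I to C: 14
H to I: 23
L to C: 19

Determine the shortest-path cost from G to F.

54

Settle nodes by increasing distance from G:
G: 0
A: 15  (via G)
B: 22  (via A)
E: 31  (via A)
H: 31  (via A)
C: 37  (via A)
I: 39  (via B)
D: 41  (via E)
J: 46  (via I)
K: 50  (via J)
F: 54  (via H)
Shortest route: G–A–H–F = 54.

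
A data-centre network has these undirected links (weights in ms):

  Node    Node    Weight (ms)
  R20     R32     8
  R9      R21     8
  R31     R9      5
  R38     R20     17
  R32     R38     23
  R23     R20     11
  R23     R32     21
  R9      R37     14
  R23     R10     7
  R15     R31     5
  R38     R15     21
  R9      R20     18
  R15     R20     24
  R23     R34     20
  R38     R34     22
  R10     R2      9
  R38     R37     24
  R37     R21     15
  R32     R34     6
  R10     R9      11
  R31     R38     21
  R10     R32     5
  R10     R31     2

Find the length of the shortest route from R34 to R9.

Shortest distances from R34:
R34: 0
R32: 6  (via R34)
R10: 11  (via R32)
R31: 13  (via R10)
R20: 14  (via R32)
R15: 18  (via R31)
R9: 18  (via R31)
Shortest route: R34–R32–R10–R31–R9 = 18 ms.

18 ms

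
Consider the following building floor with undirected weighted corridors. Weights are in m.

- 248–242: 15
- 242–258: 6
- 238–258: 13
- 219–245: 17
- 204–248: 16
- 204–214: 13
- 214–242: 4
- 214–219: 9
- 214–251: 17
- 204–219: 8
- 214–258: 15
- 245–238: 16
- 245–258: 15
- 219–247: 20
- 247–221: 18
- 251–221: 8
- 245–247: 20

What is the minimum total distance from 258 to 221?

35 m

Running Dijkstra from 258:
258: 0
242: 6  (via 258)
214: 10  (via 242)
238: 13  (via 258)
245: 15  (via 258)
219: 19  (via 214)
248: 21  (via 242)
204: 23  (via 214)
251: 27  (via 214)
247: 35  (via 245)
221: 35  (via 251)
Shortest route: 258–242–214–251–221 = 35 m.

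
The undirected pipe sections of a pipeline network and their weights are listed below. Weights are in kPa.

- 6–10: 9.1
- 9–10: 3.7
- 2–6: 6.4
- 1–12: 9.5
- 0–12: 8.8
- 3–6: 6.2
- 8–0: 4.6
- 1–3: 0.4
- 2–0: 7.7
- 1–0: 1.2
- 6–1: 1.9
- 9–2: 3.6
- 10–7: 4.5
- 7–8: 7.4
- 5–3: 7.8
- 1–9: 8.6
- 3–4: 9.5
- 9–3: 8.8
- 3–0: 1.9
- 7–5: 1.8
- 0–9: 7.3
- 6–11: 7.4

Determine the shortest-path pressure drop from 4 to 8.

15.7 kPa

Settle nodes by increasing distance from 4:
4: 0
3: 9.5  (via 4)
1: 9.9  (via 3)
0: 11.1  (via 1)
6: 11.8  (via 1)
8: 15.7  (via 0)
Shortest route: 4–3–1–0–8 = 15.7 kPa.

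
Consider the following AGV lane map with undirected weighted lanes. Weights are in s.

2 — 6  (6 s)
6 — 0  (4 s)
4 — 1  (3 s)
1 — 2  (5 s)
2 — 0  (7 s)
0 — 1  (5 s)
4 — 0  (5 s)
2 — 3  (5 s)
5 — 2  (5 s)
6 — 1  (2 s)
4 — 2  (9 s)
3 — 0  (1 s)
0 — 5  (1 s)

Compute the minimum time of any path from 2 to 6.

6 s

Compare a few routes:
2–1–6: 5+2 = 7
2–6: 6 = 6
2–5–0–6: 5+1+4 = 10
The minimum is 6 s via 2–6.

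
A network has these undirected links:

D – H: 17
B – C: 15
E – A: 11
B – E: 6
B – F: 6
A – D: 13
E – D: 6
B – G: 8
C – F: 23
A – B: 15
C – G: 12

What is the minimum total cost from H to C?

Enumerating some paths:
H → D → E → B → F → C: 17+6+6+6+23 = 58
H → D → E → B → C: 17+6+6+15 = 44
H → D → E → B → G → C: 17+6+6+8+12 = 49
H → D → A → B → C: 17+13+15+15 = 60
Cheapest is H → D → E → B → C at 44.

44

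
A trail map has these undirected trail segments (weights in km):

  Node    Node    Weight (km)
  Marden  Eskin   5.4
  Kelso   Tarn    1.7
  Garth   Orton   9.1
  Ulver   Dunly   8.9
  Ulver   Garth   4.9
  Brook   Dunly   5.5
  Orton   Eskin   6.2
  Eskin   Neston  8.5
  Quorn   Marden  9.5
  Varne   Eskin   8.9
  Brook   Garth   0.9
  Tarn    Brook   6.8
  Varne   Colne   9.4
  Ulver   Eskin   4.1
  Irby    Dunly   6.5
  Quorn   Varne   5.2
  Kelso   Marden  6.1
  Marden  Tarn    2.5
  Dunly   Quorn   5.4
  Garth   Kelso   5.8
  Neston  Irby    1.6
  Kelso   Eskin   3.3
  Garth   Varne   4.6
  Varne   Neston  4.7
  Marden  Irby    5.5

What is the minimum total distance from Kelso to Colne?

19.8 km

Enumerating some paths:
Kelso - Tarn - Brook - Garth - Varne - Colne: 1.7+6.8+0.9+4.6+9.4 = 23.4
Kelso - Garth - Varne - Colne: 5.8+4.6+9.4 = 19.8
Kelso - Eskin - Varne - Colne: 3.3+8.9+9.4 = 21.6
The minimum is 19.8 km via Kelso - Garth - Varne - Colne.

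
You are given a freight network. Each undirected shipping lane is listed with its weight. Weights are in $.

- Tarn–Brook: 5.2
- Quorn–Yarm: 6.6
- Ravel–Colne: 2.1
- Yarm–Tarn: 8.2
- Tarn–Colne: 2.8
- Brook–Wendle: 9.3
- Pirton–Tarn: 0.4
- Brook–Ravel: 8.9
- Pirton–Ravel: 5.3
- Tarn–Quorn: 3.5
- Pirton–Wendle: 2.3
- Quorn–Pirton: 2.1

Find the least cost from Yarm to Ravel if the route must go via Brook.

$22.3

Best Yarm to Brook: Yarm–Tarn–Brook costing 13.4
Shortest Brook→Ravel: Brook–Ravel = 8.9
Total via Brook: 13.4 + 8.9 = $22.3.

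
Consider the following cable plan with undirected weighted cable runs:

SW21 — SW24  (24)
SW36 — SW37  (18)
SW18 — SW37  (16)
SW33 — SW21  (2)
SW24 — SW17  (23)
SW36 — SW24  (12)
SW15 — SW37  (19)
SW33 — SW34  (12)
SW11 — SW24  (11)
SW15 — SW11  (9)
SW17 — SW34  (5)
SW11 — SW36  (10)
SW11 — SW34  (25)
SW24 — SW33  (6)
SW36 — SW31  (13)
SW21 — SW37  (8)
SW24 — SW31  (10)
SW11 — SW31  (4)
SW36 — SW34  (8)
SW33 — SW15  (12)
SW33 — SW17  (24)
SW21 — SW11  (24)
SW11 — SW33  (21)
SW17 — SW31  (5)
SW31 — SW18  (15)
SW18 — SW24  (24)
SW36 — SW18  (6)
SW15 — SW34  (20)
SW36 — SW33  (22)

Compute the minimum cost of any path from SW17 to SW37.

Candidate routes:
SW17–SW34–SW36–SW37: 5+8+18 = 31
SW17–SW34–SW33–SW21–SW37: 5+12+2+8 = 27
SW17–SW31–SW24–SW33–SW21–SW37: 5+10+6+2+8 = 31
Cheapest is SW17–SW34–SW33–SW21–SW37 at 27.

27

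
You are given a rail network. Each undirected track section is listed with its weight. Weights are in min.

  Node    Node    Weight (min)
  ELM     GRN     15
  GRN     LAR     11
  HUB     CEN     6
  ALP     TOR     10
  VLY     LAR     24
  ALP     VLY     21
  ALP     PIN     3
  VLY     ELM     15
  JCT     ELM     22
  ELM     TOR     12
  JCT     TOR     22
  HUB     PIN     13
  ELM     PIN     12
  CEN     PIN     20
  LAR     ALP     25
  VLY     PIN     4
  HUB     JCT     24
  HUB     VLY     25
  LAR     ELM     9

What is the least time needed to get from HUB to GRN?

40 min

Running Dijkstra from HUB:
HUB: 0
CEN: 6  (via HUB)
PIN: 13  (via HUB)
ALP: 16  (via PIN)
VLY: 17  (via PIN)
JCT: 24  (via HUB)
ELM: 25  (via PIN)
TOR: 26  (via ALP)
LAR: 34  (via ELM)
GRN: 40  (via ELM)
Shortest route: HUB → PIN → ELM → GRN = 40 min.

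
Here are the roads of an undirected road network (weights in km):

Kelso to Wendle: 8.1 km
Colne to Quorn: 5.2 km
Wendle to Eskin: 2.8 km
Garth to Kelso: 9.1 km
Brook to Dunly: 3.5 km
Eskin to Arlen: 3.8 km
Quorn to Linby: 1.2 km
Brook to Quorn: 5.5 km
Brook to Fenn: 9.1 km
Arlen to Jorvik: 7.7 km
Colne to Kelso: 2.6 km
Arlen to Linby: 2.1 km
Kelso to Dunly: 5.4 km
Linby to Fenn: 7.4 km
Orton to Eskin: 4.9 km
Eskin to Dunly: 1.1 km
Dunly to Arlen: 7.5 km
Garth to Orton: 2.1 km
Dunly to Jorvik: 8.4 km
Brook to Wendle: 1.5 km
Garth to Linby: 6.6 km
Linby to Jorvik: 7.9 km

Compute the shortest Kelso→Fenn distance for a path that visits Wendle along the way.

Shortest Kelso→Wendle: Kelso–Wendle = 8.1
Shortest Wendle→Fenn: Wendle–Brook–Fenn = 10.6
Total via Wendle: 8.1 + 10.6 = 18.7 km.

18.7 km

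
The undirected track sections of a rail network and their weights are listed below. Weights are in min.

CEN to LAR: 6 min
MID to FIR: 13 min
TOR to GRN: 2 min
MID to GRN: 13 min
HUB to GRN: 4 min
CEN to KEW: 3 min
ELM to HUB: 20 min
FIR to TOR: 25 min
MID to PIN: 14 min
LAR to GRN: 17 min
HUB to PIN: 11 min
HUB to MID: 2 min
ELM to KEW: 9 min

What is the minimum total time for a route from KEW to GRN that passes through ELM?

Shortest KEW→ELM: KEW–ELM = 9
Shortest ELM→GRN: ELM–HUB–GRN = 24
Total via ELM: 9 + 24 = 33 min.

33 min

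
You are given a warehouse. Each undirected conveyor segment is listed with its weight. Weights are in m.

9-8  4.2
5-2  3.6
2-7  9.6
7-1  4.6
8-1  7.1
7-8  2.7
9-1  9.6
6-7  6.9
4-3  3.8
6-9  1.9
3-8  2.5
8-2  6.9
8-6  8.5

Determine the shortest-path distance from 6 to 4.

Compare a few routes:
6 - 7 - 8 - 3 - 4: 6.9+2.7+2.5+3.8 = 15.9
6 - 8 - 3 - 4: 8.5+2.5+3.8 = 14.8
6 - 9 - 8 - 3 - 4: 1.9+4.2+2.5+3.8 = 12.4
The minimum is 12.4 m via 6 - 9 - 8 - 3 - 4.

12.4 m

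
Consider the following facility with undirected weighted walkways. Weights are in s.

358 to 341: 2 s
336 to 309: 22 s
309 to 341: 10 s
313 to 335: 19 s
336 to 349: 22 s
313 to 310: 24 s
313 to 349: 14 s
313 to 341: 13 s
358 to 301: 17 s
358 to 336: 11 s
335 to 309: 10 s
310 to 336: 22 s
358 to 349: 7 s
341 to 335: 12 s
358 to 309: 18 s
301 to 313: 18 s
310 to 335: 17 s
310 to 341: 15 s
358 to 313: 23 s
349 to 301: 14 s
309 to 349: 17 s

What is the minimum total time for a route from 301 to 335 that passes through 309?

Shortest 301→309: 301 → 358 → 341 → 309 = 29
Shortest 309→335: 309 → 335 = 10
Total via 309: 29 + 10 = 39 s.

39 s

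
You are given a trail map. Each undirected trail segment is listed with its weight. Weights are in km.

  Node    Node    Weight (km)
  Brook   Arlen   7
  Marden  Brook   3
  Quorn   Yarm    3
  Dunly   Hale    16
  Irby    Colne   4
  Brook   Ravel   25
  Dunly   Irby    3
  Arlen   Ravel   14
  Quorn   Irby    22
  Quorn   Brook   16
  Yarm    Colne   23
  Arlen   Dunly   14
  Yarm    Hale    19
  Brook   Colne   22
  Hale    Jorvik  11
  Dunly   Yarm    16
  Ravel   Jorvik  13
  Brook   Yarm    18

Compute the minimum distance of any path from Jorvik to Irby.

30 km

Compare a few routes:
Jorvik → Ravel → Arlen → Dunly → Irby: 13+14+14+3 = 44
Jorvik → Hale → Yarm → Dunly → Irby: 11+19+16+3 = 49
Jorvik → Hale → Dunly → Irby: 11+16+3 = 30
The minimum is 30 km via Jorvik → Hale → Dunly → Irby.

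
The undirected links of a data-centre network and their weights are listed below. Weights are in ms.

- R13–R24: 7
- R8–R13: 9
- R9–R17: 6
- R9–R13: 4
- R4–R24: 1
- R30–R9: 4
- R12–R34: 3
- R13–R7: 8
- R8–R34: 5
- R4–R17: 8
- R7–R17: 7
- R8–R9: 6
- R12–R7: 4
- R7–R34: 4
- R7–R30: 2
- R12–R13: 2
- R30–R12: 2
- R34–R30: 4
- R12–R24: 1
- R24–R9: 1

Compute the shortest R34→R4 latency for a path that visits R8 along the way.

13 ms

Best R34 to R8: R34–R8 costing 5
Best R8 to R4: R8–R9–R24–R4 costing 8
Total via R8: 5 + 8 = 13 ms.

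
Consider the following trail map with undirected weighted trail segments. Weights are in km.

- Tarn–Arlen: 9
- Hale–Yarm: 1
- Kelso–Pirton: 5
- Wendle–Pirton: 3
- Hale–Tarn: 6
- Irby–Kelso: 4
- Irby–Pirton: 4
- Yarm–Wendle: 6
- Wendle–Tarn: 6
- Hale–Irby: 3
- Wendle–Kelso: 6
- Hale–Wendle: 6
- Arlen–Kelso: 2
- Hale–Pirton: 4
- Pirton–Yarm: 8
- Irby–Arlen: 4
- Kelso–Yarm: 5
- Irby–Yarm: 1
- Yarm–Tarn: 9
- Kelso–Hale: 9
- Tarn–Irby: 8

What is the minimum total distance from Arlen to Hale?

6 km

Enumerating some paths:
Arlen → Irby → Hale: 4+3 = 7
Arlen → Kelso → Yarm → Hale: 2+5+1 = 8
Arlen → Irby → Yarm → Hale: 4+1+1 = 6
Arlen → Kelso → Irby → Yarm → Hale: 2+4+1+1 = 8
Cheapest is Arlen → Irby → Yarm → Hale at 6 km.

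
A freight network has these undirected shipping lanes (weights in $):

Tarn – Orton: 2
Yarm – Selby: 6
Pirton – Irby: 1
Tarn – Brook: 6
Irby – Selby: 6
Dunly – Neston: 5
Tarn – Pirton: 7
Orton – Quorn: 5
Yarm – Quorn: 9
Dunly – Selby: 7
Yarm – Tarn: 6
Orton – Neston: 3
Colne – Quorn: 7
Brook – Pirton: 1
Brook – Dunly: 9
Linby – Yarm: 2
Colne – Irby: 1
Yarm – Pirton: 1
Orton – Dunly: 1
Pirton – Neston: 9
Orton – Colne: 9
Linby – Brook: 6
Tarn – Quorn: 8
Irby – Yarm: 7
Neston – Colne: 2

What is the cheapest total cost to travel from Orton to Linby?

Candidate routes:
Orton - Tarn - Yarm - Linby: 2+6+2 = 10
Orton - Dunly - Neston - Colne - Irby - Pirton - Yarm - Linby: 1+5+2+1+1+1+2 = 13
Orton - Tarn - Pirton - Yarm - Linby: 2+7+1+2 = 12
Orton - Tarn - Brook - Pirton - Yarm - Linby: 2+6+1+1+2 = 12
The minimum is $10 via Orton - Tarn - Yarm - Linby.

$10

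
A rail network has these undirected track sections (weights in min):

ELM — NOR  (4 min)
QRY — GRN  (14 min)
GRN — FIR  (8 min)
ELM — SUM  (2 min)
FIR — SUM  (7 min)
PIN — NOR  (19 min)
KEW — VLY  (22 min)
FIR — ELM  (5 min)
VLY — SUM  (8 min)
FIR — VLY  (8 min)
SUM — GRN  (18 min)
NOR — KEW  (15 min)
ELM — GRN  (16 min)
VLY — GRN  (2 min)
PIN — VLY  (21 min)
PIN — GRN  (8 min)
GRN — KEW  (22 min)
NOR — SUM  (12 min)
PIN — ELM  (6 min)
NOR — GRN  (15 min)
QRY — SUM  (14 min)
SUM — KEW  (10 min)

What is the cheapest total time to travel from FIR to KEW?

Enumerating some paths:
FIR - SUM - KEW: 7+10 = 17
FIR - VLY - SUM - KEW: 8+8+10 = 26
FIR - ELM - NOR - KEW: 5+4+15 = 24
FIR - SUM - ELM - NOR - KEW: 7+2+4+15 = 28
The minimum is 17 min via FIR - SUM - KEW.

17 min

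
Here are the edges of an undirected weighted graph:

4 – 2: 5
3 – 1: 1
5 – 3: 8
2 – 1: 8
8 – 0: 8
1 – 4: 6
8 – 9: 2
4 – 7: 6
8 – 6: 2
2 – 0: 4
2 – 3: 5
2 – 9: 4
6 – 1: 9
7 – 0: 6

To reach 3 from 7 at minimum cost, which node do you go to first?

Candidate routes:
7 - 0 - 2 - 3: 6+4+5 = 15
7 - 4 - 2 - 3: 6+5+5 = 16
7 - 4 - 1 - 3: 6+6+1 = 13
Cheapest is 7 - 4 - 1 - 3 at 13.
So from 7 the first move is to 4.

4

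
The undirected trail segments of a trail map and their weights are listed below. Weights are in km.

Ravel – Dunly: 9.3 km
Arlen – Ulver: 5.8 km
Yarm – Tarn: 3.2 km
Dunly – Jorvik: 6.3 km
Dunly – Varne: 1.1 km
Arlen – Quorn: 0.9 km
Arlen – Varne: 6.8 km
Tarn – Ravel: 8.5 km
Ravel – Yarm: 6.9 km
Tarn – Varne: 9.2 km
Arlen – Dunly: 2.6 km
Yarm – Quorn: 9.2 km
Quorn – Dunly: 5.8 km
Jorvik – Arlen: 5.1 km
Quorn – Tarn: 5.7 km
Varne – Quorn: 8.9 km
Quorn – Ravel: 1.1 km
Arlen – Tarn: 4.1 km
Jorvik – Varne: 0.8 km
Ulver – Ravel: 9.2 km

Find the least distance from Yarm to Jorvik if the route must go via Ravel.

Best Yarm to Ravel: Yarm → Ravel costing 6.9
Best Ravel to Jorvik: Ravel → Quorn → Arlen → Dunly → Varne → Jorvik costing 6.5
Total via Ravel: 6.9 + 6.5 = 13.4 km.

13.4 km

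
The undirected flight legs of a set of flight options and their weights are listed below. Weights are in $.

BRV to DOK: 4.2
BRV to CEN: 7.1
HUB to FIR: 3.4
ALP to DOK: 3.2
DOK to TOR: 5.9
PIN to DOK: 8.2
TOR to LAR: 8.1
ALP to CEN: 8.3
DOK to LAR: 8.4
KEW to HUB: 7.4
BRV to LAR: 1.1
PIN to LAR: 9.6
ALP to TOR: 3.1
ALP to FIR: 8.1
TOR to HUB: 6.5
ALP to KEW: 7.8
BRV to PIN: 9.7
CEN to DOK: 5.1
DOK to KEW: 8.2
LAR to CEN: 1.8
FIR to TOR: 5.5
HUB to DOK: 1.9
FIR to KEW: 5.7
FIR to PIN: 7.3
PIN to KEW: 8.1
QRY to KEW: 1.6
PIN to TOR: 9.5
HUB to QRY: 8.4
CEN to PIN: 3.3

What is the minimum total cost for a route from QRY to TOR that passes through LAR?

$22.9

Best QRY to LAR: QRY → KEW → PIN → CEN → LAR costing 14.8
Shortest LAR→TOR: LAR → TOR = 8.1
Total via LAR: 14.8 + 8.1 = $22.9.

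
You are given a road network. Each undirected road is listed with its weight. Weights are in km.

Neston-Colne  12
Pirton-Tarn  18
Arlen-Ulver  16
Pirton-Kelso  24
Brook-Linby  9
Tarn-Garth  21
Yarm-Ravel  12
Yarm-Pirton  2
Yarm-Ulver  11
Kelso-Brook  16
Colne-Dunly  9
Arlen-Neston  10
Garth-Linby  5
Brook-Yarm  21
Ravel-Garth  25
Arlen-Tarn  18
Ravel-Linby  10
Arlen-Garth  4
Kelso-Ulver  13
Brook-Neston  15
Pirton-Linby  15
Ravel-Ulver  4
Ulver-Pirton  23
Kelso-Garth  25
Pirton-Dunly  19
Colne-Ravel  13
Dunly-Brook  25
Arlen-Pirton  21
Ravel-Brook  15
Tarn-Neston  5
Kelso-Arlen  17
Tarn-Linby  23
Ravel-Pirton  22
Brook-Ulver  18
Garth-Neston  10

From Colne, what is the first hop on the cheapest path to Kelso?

Ravel

Candidate routes:
Colne → Neston → Garth → Arlen → Kelso: 12+10+4+17 = 43
Colne → Neston → Arlen → Kelso: 12+10+17 = 39
Colne → Ravel → Ulver → Kelso: 13+4+13 = 30
Cheapest is Colne → Ravel → Ulver → Kelso at 30 km.
So from Colne the first move is to Ravel.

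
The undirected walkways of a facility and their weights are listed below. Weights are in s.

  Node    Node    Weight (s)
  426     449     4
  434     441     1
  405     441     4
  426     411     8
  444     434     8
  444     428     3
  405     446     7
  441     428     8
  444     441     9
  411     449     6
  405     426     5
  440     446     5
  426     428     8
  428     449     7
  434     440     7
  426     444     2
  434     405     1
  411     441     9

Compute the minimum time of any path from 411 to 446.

Shortest distances from 411:
411: 0
449: 6  (via 411)
426: 8  (via 411)
441: 9  (via 411)
444: 10  (via 426)
434: 10  (via 441)
405: 11  (via 434)
428: 13  (via 449)
440: 17  (via 434)
446: 18  (via 405)
Shortest route: 411 → 441 → 434 → 405 → 446 = 18 s.

18 s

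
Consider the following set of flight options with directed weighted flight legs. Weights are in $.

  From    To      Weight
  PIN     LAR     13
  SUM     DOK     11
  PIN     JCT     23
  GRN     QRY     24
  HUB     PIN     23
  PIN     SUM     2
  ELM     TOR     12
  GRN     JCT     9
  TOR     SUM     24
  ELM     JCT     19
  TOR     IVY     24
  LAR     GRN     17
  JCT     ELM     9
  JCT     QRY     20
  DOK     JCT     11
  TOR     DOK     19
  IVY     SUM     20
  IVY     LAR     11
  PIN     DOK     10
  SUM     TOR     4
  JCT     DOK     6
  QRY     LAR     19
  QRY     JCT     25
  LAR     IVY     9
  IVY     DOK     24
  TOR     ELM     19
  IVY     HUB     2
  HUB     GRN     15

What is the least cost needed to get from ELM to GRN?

Candidate routes:
ELM–TOR–IVY–LAR–GRN: 12+24+11+17 = 64
ELM–JCT–QRY–LAR–IVY–HUB–GRN: 19+20+19+9+2+15 = 84
ELM–TOR–IVY–HUB–GRN: 12+24+2+15 = 53
ELM–JCT–QRY–LAR–GRN: 19+20+19+17 = 75
The minimum is $53 via ELM–TOR–IVY–HUB–GRN.

$53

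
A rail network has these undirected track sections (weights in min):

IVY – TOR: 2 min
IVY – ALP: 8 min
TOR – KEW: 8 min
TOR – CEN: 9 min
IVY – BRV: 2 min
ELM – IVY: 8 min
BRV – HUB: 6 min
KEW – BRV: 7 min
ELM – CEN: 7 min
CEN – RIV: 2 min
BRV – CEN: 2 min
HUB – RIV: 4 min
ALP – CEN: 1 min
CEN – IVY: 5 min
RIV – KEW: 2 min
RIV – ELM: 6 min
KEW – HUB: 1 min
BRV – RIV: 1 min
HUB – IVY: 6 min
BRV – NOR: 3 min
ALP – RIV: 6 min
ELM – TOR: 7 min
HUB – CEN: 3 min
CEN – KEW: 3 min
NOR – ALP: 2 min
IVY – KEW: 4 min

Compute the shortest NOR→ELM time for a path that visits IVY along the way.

13 min

Shortest NOR→IVY: NOR–BRV–IVY = 5
Shortest IVY→ELM: IVY–ELM = 8
Total via IVY: 5 + 8 = 13 min.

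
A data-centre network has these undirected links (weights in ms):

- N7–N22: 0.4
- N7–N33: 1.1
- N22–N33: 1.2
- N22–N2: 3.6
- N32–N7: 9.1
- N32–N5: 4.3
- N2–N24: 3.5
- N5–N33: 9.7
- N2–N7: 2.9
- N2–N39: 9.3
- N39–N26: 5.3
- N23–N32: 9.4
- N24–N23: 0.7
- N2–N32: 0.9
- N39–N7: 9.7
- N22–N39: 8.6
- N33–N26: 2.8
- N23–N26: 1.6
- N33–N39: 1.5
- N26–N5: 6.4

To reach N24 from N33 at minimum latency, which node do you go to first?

Compare a few routes:
N33 → N7 → N2 → N24: 1.1+2.9+3.5 = 7.5
N33 → N22 → N7 → N2 → N24: 1.2+0.4+2.9+3.5 = 8
N33 → N26 → N23 → N24: 2.8+1.6+0.7 = 5.1
Cheapest is N33 → N26 → N23 → N24 at 5.1 ms.
So from N33 the first move is to N26.

N26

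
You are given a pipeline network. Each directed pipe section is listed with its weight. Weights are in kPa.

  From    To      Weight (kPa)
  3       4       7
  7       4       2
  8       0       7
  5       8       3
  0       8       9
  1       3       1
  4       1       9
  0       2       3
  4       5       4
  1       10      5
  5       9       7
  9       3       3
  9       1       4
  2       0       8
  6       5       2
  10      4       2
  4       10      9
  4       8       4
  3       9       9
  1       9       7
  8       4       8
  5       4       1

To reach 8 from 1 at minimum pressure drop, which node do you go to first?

10

Compare a few routes:
1–3–4–8: 1+7+4 = 12
1–10–4–5–8: 5+2+4+3 = 14
1–3–4–5–8: 1+7+4+3 = 15
1–10–4–8: 5+2+4 = 11
Cheapest is 1–10–4–8 at 11 kPa.
So from 1 the first move is to 10.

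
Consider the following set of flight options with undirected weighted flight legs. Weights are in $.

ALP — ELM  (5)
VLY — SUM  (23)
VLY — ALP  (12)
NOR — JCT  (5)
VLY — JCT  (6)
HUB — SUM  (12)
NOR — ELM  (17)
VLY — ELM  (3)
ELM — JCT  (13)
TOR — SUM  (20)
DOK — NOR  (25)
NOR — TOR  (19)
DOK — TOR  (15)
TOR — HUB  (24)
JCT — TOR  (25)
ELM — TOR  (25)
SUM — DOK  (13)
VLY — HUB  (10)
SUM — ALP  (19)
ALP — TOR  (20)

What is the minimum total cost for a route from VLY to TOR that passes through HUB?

Best VLY to HUB: VLY–HUB costing 10
Best HUB to TOR: HUB–TOR costing 24
Total via HUB: 10 + 24 = $34.

$34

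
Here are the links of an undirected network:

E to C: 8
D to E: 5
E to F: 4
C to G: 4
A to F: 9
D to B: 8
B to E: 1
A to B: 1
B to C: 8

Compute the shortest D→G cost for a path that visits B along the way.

18

Shortest D→B: D → E → B = 6
Best B to G: B → C → G costing 12
Total via B: 6 + 12 = 18.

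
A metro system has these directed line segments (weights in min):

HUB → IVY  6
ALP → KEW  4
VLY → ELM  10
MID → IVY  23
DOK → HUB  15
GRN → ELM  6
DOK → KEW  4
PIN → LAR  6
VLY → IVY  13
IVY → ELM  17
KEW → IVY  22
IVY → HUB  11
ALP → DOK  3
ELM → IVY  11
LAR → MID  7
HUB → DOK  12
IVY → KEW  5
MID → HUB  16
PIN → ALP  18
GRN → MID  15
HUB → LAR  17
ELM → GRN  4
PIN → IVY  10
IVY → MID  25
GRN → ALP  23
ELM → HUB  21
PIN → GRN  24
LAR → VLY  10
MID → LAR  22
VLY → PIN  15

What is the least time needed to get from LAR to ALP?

43 min

Candidate routes:
LAR → VLY → IVY → ELM → GRN → ALP: 10+13+17+4+23 = 67
LAR → VLY → ELM → GRN → ALP: 10+10+4+23 = 47
LAR → VLY → PIN → ALP: 10+15+18 = 43
Cheapest is LAR → VLY → PIN → ALP at 43 min.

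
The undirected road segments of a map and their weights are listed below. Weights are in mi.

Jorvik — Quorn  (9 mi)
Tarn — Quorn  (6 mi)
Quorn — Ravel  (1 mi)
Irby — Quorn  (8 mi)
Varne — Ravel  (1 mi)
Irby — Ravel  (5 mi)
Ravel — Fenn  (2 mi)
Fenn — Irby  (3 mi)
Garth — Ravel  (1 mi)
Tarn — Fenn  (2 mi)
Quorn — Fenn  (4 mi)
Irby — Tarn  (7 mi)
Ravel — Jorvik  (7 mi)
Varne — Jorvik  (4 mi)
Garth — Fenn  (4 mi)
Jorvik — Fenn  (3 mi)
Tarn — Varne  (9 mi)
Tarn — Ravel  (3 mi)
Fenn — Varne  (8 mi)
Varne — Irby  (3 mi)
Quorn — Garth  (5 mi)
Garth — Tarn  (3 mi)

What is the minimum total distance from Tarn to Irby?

5 mi

Candidate routes:
Tarn - Irby: 7 = 7
Tarn - Fenn - Irby: 2+3 = 5
Tarn - Ravel - Varne - Irby: 3+1+3 = 7
Tarn - Fenn - Ravel - Varne - Irby: 2+2+1+3 = 8
The minimum is 5 mi via Tarn - Fenn - Irby.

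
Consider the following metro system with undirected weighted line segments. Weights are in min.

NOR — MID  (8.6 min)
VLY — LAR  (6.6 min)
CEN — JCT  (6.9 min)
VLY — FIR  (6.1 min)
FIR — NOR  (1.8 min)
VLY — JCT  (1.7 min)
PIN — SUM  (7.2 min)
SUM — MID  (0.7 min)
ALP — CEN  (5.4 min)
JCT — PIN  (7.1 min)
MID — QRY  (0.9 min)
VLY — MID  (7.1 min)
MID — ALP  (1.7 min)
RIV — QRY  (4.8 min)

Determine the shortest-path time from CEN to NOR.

Shortest distances from CEN:
CEN: 0
ALP: 5.4  (via CEN)
JCT: 6.9  (via CEN)
MID: 7.1  (via ALP)
SUM: 7.8  (via MID)
QRY: 8  (via MID)
VLY: 8.6  (via JCT)
RIV: 12.8  (via QRY)
PIN: 14  (via JCT)
FIR: 14.7  (via VLY)
LAR: 15.2  (via VLY)
NOR: 15.7  (via MID)
Shortest route: CEN–ALP–MID–NOR = 15.7 min.

15.7 min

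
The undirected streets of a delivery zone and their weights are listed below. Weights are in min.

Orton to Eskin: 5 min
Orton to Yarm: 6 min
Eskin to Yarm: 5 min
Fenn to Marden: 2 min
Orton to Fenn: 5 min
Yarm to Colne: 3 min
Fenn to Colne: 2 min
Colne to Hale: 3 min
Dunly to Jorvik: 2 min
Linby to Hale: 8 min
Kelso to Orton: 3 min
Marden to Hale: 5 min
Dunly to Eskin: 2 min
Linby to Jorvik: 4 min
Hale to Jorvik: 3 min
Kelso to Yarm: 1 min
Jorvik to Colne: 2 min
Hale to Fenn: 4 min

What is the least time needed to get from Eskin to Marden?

Shortest distances from Eskin:
Eskin: 0
Dunly: 2  (via Eskin)
Jorvik: 4  (via Dunly)
Yarm: 5  (via Eskin)
Orton: 5  (via Eskin)
Kelso: 6  (via Yarm)
Colne: 6  (via Jorvik)
Hale: 7  (via Jorvik)
Linby: 8  (via Jorvik)
Fenn: 8  (via Colne)
Marden: 10  (via Fenn)
Shortest route: Eskin–Dunly–Jorvik–Colne–Fenn–Marden = 10 min.

10 min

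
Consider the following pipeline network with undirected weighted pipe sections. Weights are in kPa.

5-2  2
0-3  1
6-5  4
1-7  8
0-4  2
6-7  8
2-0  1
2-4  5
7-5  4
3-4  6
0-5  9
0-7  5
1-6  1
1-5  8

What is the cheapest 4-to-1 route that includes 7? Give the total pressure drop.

15 kPa

Best 4 to 7: 4 → 0 → 7 costing 7
Best 7 to 1: 7 → 1 costing 8
Total via 7: 7 + 8 = 15 kPa.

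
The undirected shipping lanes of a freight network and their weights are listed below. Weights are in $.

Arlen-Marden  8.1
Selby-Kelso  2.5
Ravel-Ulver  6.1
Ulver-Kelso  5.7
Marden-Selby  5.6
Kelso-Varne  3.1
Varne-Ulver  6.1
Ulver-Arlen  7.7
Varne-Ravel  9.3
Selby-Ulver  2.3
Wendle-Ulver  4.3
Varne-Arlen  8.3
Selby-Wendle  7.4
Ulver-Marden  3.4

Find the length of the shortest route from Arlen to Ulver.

Candidate routes:
Arlen - Marden - Ulver: 8.1+3.4 = 11.5
Arlen - Varne - Ulver: 8.3+6.1 = 14.4
Arlen - Marden - Selby - Ulver: 8.1+5.6+2.3 = 16
Arlen - Ulver: 7.7 = 7.7
The minimum is $7.7 via Arlen - Ulver.

$7.7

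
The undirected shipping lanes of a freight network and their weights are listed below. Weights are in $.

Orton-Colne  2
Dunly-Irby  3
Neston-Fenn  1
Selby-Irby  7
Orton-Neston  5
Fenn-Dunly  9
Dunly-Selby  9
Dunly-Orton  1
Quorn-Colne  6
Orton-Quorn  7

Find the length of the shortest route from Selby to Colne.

Running Dijkstra from Selby:
Selby: 0
Irby: 7  (via Selby)
Dunly: 9  (via Selby)
Orton: 10  (via Dunly)
Colne: 12  (via Orton)
Shortest route: Selby–Dunly–Orton–Colne = $12.

$12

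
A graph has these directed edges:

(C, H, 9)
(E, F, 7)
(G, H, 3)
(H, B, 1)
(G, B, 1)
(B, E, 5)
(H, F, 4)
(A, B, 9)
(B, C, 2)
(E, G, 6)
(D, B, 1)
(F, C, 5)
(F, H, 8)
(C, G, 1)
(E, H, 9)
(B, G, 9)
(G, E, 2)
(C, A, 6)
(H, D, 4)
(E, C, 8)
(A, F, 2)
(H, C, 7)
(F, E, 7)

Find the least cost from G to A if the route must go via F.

18

Shortest G→F: G → H → F = 7
Shortest F→A: F → C → A = 11
Total via F: 7 + 11 = 18.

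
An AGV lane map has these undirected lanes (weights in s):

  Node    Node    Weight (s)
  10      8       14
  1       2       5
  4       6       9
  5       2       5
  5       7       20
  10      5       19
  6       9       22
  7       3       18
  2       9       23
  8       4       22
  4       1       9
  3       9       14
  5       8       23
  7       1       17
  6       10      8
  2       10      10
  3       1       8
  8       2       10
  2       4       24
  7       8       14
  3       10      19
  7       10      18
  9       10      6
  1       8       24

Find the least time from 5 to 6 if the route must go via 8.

37 s

Shortest 5→8: 5 → 2 → 8 = 15
Best 8 to 6: 8 → 10 → 6 costing 22
Total via 8: 15 + 22 = 37 s.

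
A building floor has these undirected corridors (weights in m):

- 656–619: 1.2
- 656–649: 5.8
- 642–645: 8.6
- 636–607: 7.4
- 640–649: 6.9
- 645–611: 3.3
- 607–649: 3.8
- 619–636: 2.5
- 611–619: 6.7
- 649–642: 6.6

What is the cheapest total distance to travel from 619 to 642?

Shortest distances from 619:
619: 0
656: 1.2  (via 619)
636: 2.5  (via 619)
611: 6.7  (via 619)
649: 7  (via 656)
607: 9.9  (via 636)
645: 10  (via 611)
642: 13.6  (via 649)
Shortest route: 619–656–649–642 = 13.6 m.

13.6 m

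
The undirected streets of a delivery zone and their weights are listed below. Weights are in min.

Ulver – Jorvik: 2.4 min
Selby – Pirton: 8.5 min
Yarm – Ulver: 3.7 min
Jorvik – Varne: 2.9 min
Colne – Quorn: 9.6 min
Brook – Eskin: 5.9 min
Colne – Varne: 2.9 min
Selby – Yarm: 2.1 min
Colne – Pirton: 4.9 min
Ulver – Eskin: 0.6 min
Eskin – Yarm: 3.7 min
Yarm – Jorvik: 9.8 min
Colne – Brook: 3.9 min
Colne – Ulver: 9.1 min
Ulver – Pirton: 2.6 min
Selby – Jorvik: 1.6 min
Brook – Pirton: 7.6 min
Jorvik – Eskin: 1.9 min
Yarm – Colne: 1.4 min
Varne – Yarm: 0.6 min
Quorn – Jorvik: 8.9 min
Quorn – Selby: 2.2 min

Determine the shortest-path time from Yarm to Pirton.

Settle nodes by increasing distance from Yarm:
Yarm: 0
Varne: 0.6  (via Yarm)
Colne: 1.4  (via Yarm)
Selby: 2.1  (via Yarm)
Jorvik: 3.5  (via Varne)
Ulver: 3.7  (via Yarm)
Eskin: 3.7  (via Yarm)
Quorn: 4.3  (via Selby)
Brook: 5.3  (via Colne)
Pirton: 6.3  (via Colne)
Shortest route: Yarm → Colne → Pirton = 6.3 min.

6.3 min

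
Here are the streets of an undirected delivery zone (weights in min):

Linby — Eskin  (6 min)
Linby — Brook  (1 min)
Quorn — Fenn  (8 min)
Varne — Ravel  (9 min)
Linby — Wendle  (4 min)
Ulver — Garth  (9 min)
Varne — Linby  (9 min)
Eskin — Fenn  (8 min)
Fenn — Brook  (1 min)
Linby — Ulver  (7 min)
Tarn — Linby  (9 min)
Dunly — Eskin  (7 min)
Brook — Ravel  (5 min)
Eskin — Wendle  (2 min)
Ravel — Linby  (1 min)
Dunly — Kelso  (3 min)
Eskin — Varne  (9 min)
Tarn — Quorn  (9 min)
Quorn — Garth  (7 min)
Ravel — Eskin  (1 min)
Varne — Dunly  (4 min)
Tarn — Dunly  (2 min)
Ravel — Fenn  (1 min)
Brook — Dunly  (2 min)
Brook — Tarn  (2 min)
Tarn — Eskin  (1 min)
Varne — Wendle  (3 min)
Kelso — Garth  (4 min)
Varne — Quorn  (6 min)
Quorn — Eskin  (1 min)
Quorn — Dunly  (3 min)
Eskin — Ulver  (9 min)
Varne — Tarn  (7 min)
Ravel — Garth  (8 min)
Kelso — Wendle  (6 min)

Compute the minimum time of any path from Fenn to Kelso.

6 min

Shortest distances from Fenn:
Fenn: 0
Brook: 1  (via Fenn)
Ravel: 1  (via Fenn)
Eskin: 2  (via Ravel)
Linby: 2  (via Brook)
Dunly: 3  (via Brook)
Tarn: 3  (via Brook)
Quorn: 3  (via Eskin)
Wendle: 4  (via Eskin)
Kelso: 6  (via Dunly)
Shortest route: Fenn → Brook → Dunly → Kelso = 6 min.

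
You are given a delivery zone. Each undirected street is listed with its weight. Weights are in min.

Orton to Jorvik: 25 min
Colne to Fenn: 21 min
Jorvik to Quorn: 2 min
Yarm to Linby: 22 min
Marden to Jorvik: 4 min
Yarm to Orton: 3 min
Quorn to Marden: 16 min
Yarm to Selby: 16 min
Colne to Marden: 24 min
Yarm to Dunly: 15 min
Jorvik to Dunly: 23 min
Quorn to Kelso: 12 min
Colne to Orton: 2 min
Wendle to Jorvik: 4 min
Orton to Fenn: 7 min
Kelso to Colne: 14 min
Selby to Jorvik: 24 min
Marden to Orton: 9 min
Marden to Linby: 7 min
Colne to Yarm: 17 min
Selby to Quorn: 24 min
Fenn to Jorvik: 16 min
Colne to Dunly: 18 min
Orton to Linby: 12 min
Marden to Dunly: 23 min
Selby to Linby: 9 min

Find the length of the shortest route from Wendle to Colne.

19 min

Running Dijkstra from Wendle:
Wendle: 0
Jorvik: 4  (via Wendle)
Quorn: 6  (via Jorvik)
Marden: 8  (via Jorvik)
Linby: 15  (via Marden)
Orton: 17  (via Marden)
Kelso: 18  (via Quorn)
Colne: 19  (via Orton)
Shortest route: Wendle–Jorvik–Marden–Orton–Colne = 19 min.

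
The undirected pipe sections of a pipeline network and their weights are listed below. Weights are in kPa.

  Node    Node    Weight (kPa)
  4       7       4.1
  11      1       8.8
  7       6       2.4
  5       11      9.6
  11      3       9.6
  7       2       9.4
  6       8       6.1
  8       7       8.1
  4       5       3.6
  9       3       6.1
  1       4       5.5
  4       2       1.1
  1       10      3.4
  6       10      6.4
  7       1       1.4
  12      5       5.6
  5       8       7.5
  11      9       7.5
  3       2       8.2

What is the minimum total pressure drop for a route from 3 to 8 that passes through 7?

Best 3 to 7: 3 → 2 → 4 → 7 costing 13.4
Shortest 7→8: 7 → 8 = 8.1
Total via 7: 13.4 + 8.1 = 21.5 kPa.

21.5 kPa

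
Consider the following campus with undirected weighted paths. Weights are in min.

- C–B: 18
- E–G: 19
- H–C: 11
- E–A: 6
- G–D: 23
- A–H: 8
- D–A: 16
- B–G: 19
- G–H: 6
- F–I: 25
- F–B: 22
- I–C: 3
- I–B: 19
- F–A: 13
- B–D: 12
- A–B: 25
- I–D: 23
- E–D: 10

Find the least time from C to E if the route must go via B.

40 min

Shortest C→B: C → B = 18
Best B to E: B → D → E costing 22
Total via B: 18 + 22 = 40 min.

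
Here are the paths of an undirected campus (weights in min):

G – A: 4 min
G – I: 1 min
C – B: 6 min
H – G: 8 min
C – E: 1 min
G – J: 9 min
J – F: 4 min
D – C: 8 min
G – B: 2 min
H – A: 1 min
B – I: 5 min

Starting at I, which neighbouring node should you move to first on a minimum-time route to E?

G

Candidate routes:
I - G - B - C - E: 1+2+6+1 = 10
I - B - C - E: 5+6+1 = 12
Cheapest is I - G - B - C - E at 10 min.
So from I the first move is to G.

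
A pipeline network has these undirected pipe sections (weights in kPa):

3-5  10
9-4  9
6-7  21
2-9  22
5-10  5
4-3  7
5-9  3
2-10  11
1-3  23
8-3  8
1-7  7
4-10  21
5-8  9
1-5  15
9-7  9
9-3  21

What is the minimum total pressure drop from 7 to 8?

21 kPa

Running Dijkstra from 7:
7: 0
1: 7  (via 7)
9: 9  (via 7)
5: 12  (via 9)
10: 17  (via 5)
4: 18  (via 9)
6: 21  (via 7)
8: 21  (via 5)
Shortest route: 7 → 9 → 5 → 8 = 21 kPa.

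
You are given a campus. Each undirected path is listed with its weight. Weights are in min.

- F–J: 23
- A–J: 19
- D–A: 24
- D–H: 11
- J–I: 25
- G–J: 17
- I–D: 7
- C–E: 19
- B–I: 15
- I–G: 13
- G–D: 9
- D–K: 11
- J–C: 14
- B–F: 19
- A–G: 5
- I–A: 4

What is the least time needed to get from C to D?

40 min

Compare a few routes:
C → J → G → D: 14+17+9 = 40
C → J → A → I → D: 14+19+4+7 = 44
Cheapest is C → J → G → D at 40 min.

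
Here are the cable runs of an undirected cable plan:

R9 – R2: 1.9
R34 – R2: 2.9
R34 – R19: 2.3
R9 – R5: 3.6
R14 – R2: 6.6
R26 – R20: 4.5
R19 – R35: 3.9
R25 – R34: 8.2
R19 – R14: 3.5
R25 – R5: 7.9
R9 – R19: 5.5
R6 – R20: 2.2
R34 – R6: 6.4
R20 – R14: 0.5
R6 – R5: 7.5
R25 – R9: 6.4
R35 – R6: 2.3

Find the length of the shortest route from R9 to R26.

13.5

Candidate routes:
R9 → R19 → R14 → R20 → R26: 5.5+3.5+0.5+4.5 = 14
R9 → R5 → R6 → R20 → R26: 3.6+7.5+2.2+4.5 = 17.8
R9 → R2 → R14 → R20 → R26: 1.9+6.6+0.5+4.5 = 13.5
R9 → R2 → R34 → R19 → R14 → R20 → R26: 1.9+2.9+2.3+3.5+0.5+4.5 = 15.6
The minimum is 13.5 via R9 → R2 → R14 → R20 → R26.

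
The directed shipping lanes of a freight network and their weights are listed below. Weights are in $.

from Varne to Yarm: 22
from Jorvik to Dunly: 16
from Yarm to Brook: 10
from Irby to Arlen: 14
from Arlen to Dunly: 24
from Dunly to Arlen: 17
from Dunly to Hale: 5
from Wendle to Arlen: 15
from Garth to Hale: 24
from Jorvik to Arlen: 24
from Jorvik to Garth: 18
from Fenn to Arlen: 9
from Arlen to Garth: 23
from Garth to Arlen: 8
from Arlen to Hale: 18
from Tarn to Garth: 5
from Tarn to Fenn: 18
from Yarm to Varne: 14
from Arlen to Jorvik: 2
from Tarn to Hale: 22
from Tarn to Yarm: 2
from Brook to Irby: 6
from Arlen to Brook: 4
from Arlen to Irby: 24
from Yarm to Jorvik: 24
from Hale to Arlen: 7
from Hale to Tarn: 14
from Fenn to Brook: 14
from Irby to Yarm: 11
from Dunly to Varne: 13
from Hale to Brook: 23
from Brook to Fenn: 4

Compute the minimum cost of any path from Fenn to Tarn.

$41

Shortest distances from Fenn:
Fenn: 0
Arlen: 9  (via Fenn)
Jorvik: 11  (via Arlen)
Brook: 13  (via Arlen)
Irby: 19  (via Brook)
Dunly: 27  (via Jorvik)
Hale: 27  (via Arlen)
Garth: 29  (via Jorvik)
Yarm: 30  (via Irby)
Varne: 40  (via Dunly)
Tarn: 41  (via Hale)
Shortest route: Fenn–Arlen–Hale–Tarn = $41.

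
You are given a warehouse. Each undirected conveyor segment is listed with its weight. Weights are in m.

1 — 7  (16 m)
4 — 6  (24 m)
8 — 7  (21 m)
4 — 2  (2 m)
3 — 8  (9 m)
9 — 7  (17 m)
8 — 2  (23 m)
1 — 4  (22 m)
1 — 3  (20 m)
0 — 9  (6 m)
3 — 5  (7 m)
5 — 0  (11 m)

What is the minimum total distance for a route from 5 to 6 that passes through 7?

Best 5 to 7: 5–0–9–7 costing 34
Best 7 to 6: 7–1–4–6 costing 62
Total via 7: 34 + 62 = 96 m.

96 m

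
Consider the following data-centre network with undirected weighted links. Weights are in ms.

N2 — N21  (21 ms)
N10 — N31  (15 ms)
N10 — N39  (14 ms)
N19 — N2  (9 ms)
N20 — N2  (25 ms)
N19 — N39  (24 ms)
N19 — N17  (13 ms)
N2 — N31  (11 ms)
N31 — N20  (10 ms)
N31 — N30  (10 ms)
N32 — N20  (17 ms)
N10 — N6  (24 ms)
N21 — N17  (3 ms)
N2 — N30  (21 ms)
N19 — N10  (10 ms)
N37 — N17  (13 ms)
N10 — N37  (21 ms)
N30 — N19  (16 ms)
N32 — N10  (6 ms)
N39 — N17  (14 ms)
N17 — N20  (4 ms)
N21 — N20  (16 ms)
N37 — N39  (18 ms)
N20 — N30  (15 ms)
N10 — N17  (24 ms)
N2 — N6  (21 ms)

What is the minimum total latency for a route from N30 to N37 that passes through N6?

Best N30 to N6: N30 → N2 → N6 costing 42
Shortest N6→N37: N6 → N10 → N37 = 45
Total via N6: 42 + 45 = 87 ms.

87 ms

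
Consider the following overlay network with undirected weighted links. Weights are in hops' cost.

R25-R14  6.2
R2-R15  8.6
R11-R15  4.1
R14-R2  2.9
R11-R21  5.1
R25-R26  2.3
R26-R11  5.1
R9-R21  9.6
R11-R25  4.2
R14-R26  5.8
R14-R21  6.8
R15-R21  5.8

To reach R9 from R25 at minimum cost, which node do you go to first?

Enumerating some paths:
R25 → R14 → R21 → R9: 6.2+6.8+9.6 = 22.6
R25 → R11 → R21 → R9: 4.2+5.1+9.6 = 18.9
R25 → R26 → R11 → R21 → R9: 2.3+5.1+5.1+9.6 = 22.1
Cheapest is R25 → R11 → R21 → R9 at 18.9 hops' cost.
So from R25 the first move is to R11.

R11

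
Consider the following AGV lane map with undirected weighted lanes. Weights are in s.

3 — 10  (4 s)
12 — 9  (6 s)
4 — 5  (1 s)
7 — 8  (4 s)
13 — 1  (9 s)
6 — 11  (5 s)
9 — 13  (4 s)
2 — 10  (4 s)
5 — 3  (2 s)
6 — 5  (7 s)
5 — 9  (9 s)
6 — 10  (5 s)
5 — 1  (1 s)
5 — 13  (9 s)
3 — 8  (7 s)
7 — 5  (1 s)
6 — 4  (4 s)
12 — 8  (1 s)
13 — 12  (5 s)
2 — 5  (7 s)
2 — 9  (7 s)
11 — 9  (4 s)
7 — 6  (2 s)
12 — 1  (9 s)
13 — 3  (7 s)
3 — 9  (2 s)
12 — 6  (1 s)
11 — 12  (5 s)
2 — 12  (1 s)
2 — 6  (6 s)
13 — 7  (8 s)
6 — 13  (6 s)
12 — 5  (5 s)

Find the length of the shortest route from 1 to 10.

7 s

Enumerating some paths:
1 - 5 - 7 - 6 - 10: 1+1+2+5 = 9
1 - 5 - 3 - 10: 1+2+4 = 7
The minimum is 7 s via 1 - 5 - 3 - 10.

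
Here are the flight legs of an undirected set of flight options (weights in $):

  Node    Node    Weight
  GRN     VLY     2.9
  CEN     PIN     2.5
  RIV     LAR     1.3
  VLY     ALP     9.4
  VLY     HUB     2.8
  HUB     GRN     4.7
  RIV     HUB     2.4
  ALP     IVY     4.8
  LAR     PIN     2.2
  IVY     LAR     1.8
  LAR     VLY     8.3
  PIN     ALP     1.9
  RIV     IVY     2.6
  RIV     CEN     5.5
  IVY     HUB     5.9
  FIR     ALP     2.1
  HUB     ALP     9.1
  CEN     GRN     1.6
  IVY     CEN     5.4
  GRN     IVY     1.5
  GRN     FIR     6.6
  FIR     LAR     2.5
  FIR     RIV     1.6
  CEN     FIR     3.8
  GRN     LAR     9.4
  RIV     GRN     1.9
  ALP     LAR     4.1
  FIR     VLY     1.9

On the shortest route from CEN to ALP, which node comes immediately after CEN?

Enumerating some paths:
CEN - FIR - ALP: 3.8+2.1 = 5.9
CEN - PIN - ALP: 2.5+1.9 = 4.4
CEN - GRN - RIV - FIR - ALP: 1.6+1.9+1.6+2.1 = 7.2
Cheapest is CEN - PIN - ALP at $4.4.
So from CEN the first move is to PIN.

PIN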